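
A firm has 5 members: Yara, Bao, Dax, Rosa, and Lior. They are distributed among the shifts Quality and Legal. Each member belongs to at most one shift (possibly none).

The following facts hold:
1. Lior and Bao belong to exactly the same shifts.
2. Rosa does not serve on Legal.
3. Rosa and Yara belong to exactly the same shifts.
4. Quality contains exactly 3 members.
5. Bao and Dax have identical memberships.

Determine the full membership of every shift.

Quality = {Bao, Dax, Lior}; Legal = {}

From (2): Rosa ∉ Legal.
(3): Yara matches Rosa: Yara ∉ Legal.
Suppose Yara ∈ Quality: no assignment then satisfies all the clues, so Yara ∉ Quality.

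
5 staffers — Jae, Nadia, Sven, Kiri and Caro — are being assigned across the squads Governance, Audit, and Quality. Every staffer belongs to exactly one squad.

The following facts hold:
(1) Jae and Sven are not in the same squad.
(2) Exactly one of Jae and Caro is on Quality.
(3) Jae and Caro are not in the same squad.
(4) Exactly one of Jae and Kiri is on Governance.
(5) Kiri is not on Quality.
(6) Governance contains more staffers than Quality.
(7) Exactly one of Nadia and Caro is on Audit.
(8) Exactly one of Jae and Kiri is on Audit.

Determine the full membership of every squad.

Governance = {Kiri, Sven}; Audit = {Jae, Nadia}; Quality = {Caro}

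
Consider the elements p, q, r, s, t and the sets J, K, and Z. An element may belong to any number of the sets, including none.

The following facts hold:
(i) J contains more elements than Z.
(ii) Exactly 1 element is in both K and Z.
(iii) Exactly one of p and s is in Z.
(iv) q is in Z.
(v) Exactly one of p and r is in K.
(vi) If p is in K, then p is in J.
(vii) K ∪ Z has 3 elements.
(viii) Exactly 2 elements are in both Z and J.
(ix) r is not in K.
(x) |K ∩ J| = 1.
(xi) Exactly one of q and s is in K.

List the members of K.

K = {p, s}

From (iv): q ∈ Z.
From (ix): r ∉ K.
(v) (exactly one): p ∈ K.
(vi): p ∈ J.
Suppose q ∈ K: no assignment then satisfies all the clues, so q ∉ K.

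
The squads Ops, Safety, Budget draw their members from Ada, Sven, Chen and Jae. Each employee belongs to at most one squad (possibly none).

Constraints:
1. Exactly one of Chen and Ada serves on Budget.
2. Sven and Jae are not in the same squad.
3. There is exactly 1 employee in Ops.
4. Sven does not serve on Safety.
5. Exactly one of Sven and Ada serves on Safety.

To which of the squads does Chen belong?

Chen: Budget

From (4): Sven ∉ Safety.
(5) (exactly one): Ada ∈ Safety.
(1) (exactly one): Chen ∈ Budget.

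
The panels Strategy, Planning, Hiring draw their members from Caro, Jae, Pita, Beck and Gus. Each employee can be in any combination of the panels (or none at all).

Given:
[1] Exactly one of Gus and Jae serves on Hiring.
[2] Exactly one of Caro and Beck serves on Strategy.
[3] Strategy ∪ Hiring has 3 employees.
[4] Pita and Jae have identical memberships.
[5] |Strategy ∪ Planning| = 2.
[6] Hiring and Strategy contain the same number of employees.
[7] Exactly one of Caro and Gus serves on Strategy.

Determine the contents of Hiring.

Hiring = {Caro, Gus}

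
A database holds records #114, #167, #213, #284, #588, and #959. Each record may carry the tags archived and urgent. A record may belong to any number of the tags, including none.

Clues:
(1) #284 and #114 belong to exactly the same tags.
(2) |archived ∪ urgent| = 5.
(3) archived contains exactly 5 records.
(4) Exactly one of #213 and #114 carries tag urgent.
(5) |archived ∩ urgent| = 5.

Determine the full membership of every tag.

archived = {#114, #167, #284, #588, #959}; urgent = {#114, #167, #284, #588, #959}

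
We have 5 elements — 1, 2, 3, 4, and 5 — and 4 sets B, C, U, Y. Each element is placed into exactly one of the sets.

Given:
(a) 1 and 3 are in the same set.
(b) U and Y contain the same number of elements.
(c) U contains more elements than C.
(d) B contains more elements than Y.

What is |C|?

0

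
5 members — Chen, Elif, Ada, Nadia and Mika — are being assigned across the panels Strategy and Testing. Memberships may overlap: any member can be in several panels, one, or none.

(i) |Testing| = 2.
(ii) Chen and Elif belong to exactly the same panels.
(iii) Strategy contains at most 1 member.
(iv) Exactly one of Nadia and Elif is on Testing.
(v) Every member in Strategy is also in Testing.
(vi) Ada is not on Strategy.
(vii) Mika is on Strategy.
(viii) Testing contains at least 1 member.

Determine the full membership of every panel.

Strategy = {Mika}; Testing = {Mika, Nadia}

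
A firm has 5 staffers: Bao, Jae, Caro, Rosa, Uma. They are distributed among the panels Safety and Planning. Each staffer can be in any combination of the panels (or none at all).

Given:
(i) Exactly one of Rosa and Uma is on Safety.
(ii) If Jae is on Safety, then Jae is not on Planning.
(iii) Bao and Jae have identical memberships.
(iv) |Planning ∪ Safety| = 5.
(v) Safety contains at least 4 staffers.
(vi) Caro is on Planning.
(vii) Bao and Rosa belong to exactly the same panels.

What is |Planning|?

2

From (vi): Caro ∈ Planning.
Suppose Bao ∉ Safety: no assignment then satisfies all the clues, so Bao ∈ Safety.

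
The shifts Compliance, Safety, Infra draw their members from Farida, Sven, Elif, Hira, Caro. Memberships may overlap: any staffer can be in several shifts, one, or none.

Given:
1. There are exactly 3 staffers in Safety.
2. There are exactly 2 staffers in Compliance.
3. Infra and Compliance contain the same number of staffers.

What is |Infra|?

2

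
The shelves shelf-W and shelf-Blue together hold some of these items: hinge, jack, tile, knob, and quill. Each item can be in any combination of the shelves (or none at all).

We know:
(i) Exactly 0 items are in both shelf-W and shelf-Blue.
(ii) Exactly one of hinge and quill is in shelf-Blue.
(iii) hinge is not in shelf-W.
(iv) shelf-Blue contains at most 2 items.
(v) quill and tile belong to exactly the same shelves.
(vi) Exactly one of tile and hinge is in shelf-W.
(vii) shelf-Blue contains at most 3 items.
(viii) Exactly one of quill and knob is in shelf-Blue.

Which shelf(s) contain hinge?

hinge: shelf-Blue

From (iii): hinge ∉ shelf-W.
(vi) (exactly one): tile ∈ shelf-W.
(v): quill matches tile: quill ∈ shelf-W.
Suppose hinge ∉ shelf-Blue: no assignment then satisfies all the clues, so hinge ∈ shelf-Blue.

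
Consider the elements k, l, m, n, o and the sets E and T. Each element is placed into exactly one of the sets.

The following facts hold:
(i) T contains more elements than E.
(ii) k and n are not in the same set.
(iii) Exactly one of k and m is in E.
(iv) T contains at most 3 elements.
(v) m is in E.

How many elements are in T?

From (v): m ∈ E.
(iii) (exactly one): k ∉ E.
Only one set left: k ∈ T.
(ii): n ∉ T.
Only one set left: n ∈ E.
Suppose l ∈ E: no assignment then satisfies all the clues, so l ∉ E.

3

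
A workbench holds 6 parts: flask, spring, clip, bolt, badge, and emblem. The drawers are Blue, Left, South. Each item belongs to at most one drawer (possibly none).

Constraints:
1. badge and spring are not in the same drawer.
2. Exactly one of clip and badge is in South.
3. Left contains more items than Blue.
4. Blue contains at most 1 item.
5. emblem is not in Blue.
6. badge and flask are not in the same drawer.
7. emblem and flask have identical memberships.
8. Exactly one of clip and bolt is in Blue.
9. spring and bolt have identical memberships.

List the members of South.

South = {badge}

From (5): emblem ∉ Blue.
(7): flask matches emblem: flask ∉ Blue.
Suppose flask ∈ South: no assignment then satisfies all the clues, so flask ∉ South.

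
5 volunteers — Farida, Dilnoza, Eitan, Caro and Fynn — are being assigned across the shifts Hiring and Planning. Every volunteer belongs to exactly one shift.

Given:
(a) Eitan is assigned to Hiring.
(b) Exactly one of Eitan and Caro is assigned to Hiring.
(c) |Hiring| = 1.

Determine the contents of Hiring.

Hiring = {Eitan}

From (a): Eitan ∈ Hiring.
(b) (exactly one): Caro ∉ Hiring.
(c): Hiring already has 1, so the rest are out.
Only one shift left: Farida ∈ Planning.
Only one shift left: Dilnoza ∈ Planning.
Only one shift left: Caro ∈ Planning.
Only one shift left: Fynn ∈ Planning.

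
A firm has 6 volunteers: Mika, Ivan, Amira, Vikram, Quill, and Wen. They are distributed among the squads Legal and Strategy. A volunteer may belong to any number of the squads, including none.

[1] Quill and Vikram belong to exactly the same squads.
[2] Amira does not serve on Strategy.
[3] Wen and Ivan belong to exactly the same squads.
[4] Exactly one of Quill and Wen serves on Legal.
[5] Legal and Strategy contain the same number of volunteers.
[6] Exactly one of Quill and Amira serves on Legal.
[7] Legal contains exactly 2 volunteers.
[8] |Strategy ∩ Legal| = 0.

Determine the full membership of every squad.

Legal = {Quill, Vikram}; Strategy = {Ivan, Wen}

From (2): Amira ∉ Strategy.
Suppose Mika ∈ Legal: no assignment then satisfies all the clues, so Mika ∉ Legal.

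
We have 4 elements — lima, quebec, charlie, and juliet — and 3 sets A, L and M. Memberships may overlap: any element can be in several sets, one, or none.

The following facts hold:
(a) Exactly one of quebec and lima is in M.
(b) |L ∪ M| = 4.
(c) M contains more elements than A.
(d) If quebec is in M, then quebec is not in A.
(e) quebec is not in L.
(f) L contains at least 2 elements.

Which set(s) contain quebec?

From (e): quebec ∉ L.
Suppose quebec ∈ A: no assignment then satisfies all the clues, so quebec ∉ A.

quebec: M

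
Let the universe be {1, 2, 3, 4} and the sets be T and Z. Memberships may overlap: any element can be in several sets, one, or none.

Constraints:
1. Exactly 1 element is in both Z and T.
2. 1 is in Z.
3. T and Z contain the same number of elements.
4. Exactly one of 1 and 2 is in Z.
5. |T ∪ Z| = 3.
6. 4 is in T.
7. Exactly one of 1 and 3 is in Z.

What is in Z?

From (2): 1 ∈ Z.
From (6): 4 ∈ T.
(4) (exactly one): 2 ∉ Z.
(7) (exactly one): 3 ∉ Z.
Suppose 4 ∉ Z: no assignment then satisfies all the clues, so 4 ∈ Z.

Z = {1, 4}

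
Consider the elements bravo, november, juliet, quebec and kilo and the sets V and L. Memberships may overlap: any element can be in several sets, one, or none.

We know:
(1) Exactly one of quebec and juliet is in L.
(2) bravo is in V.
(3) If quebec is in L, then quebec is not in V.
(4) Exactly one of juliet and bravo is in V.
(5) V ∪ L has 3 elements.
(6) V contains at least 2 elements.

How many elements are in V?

2

From (2): bravo ∈ V.
(4) (exactly one): juliet ∉ V.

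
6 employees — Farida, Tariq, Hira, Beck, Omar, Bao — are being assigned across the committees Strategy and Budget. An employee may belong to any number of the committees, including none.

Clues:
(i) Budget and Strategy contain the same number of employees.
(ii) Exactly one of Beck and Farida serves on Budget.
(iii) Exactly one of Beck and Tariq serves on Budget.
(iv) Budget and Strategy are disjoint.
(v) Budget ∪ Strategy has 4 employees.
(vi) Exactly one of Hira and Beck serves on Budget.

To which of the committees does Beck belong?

Beck: Budget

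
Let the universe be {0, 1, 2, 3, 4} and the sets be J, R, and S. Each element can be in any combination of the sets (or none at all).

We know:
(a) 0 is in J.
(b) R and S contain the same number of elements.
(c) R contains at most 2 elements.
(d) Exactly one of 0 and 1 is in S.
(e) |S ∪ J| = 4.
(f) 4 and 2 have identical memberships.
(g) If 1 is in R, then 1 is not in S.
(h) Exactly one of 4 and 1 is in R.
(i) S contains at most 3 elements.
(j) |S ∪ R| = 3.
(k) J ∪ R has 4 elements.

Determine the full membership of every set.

J = {0, 2, 4}; R = {0, 1}; S = {0, 3}

From (a): 0 ∈ J.
Suppose 0 ∉ R: no assignment then satisfies all the clues, so 0 ∈ R.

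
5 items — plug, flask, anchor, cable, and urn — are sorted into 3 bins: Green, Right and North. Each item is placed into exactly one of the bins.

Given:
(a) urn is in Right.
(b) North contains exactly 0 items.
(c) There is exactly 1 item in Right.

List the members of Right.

From (a): urn ∈ Right.
(b): North already has 0, so the rest are out.
(c): Right already has 1, so the rest are out.
Only one bin left: plug ∈ Green.
Only one bin left: flask ∈ Green.
Only one bin left: anchor ∈ Green.
Only one bin left: cable ∈ Green.

Right = {urn}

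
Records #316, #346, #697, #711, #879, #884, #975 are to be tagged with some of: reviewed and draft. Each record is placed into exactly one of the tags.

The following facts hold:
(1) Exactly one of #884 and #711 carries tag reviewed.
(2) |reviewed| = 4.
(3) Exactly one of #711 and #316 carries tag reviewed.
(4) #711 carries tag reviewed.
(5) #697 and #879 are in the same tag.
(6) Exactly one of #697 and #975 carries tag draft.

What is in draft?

draft = {#316, #884, #975}

From (4): #711 ∈ reviewed.
(1) (exactly one): #884 ∉ reviewed.
(3) (exactly one): #316 ∉ reviewed.
Only one tag left: #316 ∈ draft.
Only one tag left: #884 ∈ draft.
Suppose #346 ∈ draft: no assignment then satisfies all the clues, so #346 ∉ draft.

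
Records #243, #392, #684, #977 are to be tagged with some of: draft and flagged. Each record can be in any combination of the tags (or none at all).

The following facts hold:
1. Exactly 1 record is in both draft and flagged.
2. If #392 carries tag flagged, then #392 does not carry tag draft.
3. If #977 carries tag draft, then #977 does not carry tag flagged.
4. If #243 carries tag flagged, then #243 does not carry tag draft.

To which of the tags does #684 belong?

#684: draft, flagged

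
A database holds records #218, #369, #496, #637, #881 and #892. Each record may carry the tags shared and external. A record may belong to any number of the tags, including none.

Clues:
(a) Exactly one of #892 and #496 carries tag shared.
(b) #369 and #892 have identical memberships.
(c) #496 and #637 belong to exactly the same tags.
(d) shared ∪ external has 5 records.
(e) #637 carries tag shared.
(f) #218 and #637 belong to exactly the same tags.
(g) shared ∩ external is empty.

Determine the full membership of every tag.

shared = {#218, #496, #637}; external = {#369, #892}

From (e): #637 ∈ shared.
(c): #496 matches #637: #496 ∈ shared.
(f): #218 matches #637: #218 ∈ shared.
(g) (disjoint): #218 ∉ external.
(g) (disjoint): #496 ∉ external.
(g) (disjoint): #637 ∉ external.
(a) (exactly one): #892 ∉ shared.
(b): #369 matches #892: #369 ∉ shared.
Suppose #369 ∉ external: no assignment then satisfies all the clues, so #369 ∈ external.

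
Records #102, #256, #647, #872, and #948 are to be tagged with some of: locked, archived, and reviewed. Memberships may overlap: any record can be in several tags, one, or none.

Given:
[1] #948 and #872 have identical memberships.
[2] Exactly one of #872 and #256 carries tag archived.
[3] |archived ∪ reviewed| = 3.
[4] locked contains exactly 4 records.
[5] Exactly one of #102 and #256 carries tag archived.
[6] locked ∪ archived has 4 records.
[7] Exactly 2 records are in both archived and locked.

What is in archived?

archived = {#256, #647}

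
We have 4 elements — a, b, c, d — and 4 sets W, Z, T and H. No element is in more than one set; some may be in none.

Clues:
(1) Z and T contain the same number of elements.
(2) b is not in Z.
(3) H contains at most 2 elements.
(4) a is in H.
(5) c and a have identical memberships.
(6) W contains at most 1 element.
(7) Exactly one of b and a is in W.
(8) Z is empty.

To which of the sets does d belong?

d: none

From (2): b ∉ Z.
From (4): a ∈ H.
(5): c matches a: c ∉ W.
(5): c matches a: c ∉ Z.
(5): c matches a: c ∉ T.
(5): c matches a: c ∈ H.
(7) (exactly one): b ∈ W.
(8): Z already has 0, so the rest are out.
(3): H already has 2, so the rest are out.
(6): W already has 1, so the rest are out.
Suppose d ∈ T: no assignment then satisfies all the clues, so d ∉ T.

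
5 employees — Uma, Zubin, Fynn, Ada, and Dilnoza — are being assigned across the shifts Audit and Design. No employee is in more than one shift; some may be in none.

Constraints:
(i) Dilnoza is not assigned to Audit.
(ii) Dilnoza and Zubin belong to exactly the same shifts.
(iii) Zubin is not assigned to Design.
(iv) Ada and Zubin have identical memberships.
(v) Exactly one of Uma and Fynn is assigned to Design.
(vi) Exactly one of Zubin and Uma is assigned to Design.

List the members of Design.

Design = {Uma}

From (i): Dilnoza ∉ Audit.
From (iii): Zubin ∉ Design.
(ii): Zubin matches Dilnoza: Zubin ∉ Audit.
(ii): Dilnoza matches Zubin: Dilnoza ∉ Design.
(iv): Ada matches Zubin: Ada ∉ Audit.
(iv): Ada matches Zubin: Ada ∉ Design.
(vi) (exactly one): Uma ∈ Design.
(v) (exactly one): Fynn ∉ Design.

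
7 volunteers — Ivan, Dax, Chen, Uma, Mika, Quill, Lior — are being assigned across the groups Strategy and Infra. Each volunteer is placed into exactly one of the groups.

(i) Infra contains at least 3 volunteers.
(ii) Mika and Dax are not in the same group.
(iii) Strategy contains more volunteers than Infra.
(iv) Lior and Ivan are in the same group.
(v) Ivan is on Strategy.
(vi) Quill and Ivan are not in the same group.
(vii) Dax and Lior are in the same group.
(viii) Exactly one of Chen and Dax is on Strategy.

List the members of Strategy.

From (v): Ivan ∈ Strategy.
(iv): Lior matches Ivan: Lior ∈ Strategy.
(vi): Quill ∉ Strategy.
(vii): Dax matches Lior: Dax ∈ Strategy.
(viii) (exactly one): Chen ∉ Strategy.
Only one group left: Chen ∈ Infra.
Only one group left: Quill ∈ Infra.
(ii): Mika ∉ Strategy.
Only one group left: Mika ∈ Infra.
Suppose Uma ∉ Strategy: no assignment then satisfies all the clues, so Uma ∈ Strategy.

Strategy = {Dax, Ivan, Lior, Uma}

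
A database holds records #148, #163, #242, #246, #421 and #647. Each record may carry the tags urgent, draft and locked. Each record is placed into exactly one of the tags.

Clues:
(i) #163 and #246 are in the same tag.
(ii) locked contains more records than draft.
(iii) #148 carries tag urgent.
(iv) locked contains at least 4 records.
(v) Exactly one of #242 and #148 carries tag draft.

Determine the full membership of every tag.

urgent = {#148}; draft = {#242}; locked = {#163, #246, #421, #647}

From (iii): #148 ∈ urgent.
(v) (exactly one): #242 ∈ draft.
(iv): only 4 candidates remain for locked, so all are in.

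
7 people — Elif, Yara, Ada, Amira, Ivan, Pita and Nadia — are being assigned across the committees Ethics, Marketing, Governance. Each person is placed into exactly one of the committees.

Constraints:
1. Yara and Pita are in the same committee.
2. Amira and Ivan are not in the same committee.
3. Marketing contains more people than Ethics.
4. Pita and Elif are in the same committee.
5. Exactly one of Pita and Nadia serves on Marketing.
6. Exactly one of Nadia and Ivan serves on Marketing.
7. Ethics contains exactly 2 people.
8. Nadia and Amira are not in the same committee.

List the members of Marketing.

Marketing = {Elif, Ivan, Pita, Yara}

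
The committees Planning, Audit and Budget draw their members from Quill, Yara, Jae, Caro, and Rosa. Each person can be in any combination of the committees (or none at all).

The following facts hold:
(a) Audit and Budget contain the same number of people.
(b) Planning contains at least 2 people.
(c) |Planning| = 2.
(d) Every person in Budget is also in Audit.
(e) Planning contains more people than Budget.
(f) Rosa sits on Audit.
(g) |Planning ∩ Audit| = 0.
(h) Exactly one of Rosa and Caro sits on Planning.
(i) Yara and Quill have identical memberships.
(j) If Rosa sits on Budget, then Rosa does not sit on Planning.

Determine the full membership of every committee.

Planning = {Caro, Jae}; Audit = {Rosa}; Budget = {Rosa}

From (f): Rosa ∈ Audit.
Suppose Quill ∈ Planning: no assignment then satisfies all the clues, so Quill ∉ Planning.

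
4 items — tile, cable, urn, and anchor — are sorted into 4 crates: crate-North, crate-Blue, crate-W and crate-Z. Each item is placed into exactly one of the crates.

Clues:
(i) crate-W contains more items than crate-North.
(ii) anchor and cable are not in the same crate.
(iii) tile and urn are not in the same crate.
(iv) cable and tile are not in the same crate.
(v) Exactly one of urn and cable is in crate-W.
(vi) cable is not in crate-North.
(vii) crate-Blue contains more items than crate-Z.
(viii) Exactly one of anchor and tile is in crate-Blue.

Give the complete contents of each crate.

crate-North = {}; crate-Blue = {anchor, urn}; crate-W = {cable}; crate-Z = {tile}

From (vi): cable ∉ crate-North.
Suppose tile ∈ crate-North: no assignment then satisfies all the clues, so tile ∉ crate-North.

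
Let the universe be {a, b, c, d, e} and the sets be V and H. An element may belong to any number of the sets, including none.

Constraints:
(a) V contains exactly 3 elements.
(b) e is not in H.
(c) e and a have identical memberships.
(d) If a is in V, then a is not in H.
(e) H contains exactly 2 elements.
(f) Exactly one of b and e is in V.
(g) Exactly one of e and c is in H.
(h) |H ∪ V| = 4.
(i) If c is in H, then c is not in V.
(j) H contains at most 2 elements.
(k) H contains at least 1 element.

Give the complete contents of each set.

V = {a, d, e}; H = {c, d}

From (b): e ∉ H.
(c): a matches e: a ∉ H.
(g) (exactly one): c ∈ H.
(i): c ∉ V.
Suppose a ∉ V: no assignment then satisfies all the clues, so a ∈ V.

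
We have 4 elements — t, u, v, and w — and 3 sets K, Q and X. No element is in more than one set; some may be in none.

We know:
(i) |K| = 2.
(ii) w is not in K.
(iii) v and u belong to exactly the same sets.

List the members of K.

K = {u, v}

From (ii): w ∉ K.
Suppose t ∈ K: no assignment then satisfies all the clues, so t ∉ K.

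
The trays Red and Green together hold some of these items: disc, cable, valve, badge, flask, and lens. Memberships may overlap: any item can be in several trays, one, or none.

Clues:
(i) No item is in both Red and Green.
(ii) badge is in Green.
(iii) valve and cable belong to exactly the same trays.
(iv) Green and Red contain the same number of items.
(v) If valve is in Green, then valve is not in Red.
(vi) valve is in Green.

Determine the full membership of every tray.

Red = {disc, flask, lens}; Green = {badge, cable, valve}

From (ii): badge ∈ Green.
From (vi): valve ∈ Green.
(i) (disjoint): valve ∉ Red.
(i) (disjoint): badge ∉ Red.
(iii): cable matches valve: cable ∉ Red.
(iii): cable matches valve: cable ∈ Green.
Suppose disc ∉ Red: no assignment then satisfies all the clues, so disc ∈ Red.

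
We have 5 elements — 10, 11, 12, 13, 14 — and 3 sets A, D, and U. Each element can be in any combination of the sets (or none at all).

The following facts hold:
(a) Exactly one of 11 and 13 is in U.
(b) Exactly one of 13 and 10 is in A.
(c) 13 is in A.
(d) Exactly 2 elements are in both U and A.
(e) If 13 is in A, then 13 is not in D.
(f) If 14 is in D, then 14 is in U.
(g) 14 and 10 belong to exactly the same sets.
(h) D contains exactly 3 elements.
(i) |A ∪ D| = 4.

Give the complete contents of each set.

A = {12, 13}; D = {10, 12, 14}; U = {10, 12, 13, 14}

From (c): 13 ∈ A.
(b) (exactly one): 10 ∉ A.
(e): 13 ∉ D.
(g): 14 matches 10: 14 ∉ A.
Suppose 10 ∉ D: no assignment then satisfies all the clues, so 10 ∈ D.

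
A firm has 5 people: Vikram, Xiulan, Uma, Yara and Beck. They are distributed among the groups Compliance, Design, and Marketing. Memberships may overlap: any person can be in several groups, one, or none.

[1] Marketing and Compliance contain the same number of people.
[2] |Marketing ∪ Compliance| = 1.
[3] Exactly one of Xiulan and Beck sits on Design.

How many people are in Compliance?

1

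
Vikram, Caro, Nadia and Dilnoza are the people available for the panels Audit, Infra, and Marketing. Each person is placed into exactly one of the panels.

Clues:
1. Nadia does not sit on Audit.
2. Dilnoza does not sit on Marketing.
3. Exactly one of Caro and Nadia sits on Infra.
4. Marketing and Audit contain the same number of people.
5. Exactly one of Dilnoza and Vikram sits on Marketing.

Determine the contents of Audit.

Audit = {Caro}

From (1): Nadia ∉ Audit.
From (2): Dilnoza ∉ Marketing.
(5) (exactly one): Vikram ∈ Marketing.
Suppose Caro ∉ Audit: no assignment then satisfies all the clues, so Caro ∈ Audit.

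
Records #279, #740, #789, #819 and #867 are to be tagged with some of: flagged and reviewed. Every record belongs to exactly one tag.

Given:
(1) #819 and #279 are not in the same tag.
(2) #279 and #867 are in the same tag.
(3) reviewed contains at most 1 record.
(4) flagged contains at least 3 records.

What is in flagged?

flagged = {#279, #740, #789, #867}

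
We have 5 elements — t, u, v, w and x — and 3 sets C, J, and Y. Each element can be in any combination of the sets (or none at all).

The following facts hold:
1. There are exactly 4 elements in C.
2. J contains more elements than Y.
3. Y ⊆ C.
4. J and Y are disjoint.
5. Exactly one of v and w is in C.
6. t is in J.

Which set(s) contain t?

From (6): t ∈ J.
(4) (disjoint): t ∉ Y.
Suppose t ∉ C: no assignment then satisfies all the clues, so t ∈ C.

t: C, J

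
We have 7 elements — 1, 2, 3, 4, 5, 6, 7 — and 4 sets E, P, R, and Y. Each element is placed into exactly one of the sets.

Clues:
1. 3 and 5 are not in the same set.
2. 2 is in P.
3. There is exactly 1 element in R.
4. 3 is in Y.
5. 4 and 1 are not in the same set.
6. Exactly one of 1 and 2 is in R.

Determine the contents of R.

From (2): 2 ∈ P.
From (4): 3 ∈ Y.
(1): 5 ∉ Y.
(6) (exactly one): 1 ∈ R.
(3): R already has 1, so the rest are out.

R = {1}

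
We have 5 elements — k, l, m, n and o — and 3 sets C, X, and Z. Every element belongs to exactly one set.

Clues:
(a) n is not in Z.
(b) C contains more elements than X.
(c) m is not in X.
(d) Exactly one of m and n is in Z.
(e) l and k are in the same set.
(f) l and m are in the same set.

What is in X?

X = {}

From (a): n ∉ Z.
From (c): m ∉ X.
(d) (exactly one): m ∈ Z.
(f): l matches m: l ∉ C.
(f): l matches m: l ∉ X.
(f): l matches m: l ∈ Z.
(e): k matches l: k ∉ C.
(e): k matches l: k ∉ X.
(e): k matches l: k ∈ Z.
Suppose n ∈ X: no assignment then satisfies all the clues, so n ∉ X.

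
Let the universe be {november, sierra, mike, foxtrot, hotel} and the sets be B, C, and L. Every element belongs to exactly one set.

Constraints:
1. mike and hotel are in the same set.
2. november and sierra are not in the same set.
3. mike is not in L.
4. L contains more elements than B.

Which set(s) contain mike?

mike: C

From (3): mike ∉ L.
(1): hotel matches mike: hotel ∉ L.
Suppose mike ∈ B: no assignment then satisfies all the clues, so mike ∉ B.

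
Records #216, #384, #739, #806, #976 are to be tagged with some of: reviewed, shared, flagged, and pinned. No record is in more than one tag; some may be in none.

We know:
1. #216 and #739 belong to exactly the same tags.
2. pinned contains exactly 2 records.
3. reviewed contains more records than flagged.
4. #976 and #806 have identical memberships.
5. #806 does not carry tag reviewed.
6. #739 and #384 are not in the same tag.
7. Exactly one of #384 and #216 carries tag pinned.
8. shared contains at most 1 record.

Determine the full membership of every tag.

reviewed = {#384}; shared = {}; flagged = {}; pinned = {#216, #739}

From (5): #806 ∉ reviewed.
(4): #976 matches #806: #976 ∉ reviewed.
Suppose #216 ∈ reviewed: no assignment then satisfies all the clues, so #216 ∉ reviewed.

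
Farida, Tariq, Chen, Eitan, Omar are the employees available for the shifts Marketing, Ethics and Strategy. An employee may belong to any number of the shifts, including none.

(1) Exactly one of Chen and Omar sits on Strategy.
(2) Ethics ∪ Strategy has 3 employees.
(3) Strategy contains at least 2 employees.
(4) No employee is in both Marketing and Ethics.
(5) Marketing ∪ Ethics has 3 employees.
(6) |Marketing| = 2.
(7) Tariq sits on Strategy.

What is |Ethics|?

1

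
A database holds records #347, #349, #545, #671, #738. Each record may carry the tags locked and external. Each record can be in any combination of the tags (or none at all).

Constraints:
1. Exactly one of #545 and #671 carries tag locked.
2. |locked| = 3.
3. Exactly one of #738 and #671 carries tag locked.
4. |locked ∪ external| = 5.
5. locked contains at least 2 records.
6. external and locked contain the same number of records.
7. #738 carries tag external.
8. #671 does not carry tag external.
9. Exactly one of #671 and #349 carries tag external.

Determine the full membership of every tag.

locked = {#347, #349, #671}; external = {#349, #545, #738}

From (7): #738 ∈ external.
From (8): #671 ∉ external.
(9) (exactly one): #349 ∈ external.
Suppose #347 ∉ locked: no assignment then satisfies all the clues, so #347 ∈ locked.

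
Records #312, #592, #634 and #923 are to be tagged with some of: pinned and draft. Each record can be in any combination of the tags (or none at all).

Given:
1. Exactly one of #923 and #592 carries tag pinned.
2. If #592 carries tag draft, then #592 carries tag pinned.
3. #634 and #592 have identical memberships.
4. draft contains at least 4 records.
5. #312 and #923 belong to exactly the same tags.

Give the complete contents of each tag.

pinned = {#592, #634}; draft = {#312, #592, #634, #923}

(4): only 4 candidates remain for draft, so all are in.
(2): #592 ∈ pinned.
(3): #634 matches #592: #634 ∈ pinned.
(1) (exactly one): #923 ∉ pinned.
(5): #312 matches #923: #312 ∉ pinned.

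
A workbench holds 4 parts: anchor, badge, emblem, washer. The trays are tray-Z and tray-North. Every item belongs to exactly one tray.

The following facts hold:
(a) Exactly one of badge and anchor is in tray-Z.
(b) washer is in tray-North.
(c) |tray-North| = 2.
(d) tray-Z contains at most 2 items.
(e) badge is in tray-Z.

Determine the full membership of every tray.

tray-Z = {badge, emblem}; tray-North = {anchor, washer}

From (b): washer ∈ tray-North.
From (e): badge ∈ tray-Z.
(a) (exactly one): anchor ∉ tray-Z.
Only one tray left: anchor ∈ tray-North.
(c): tray-North already has 2, so the rest are out.
Only one tray left: emblem ∈ tray-Z.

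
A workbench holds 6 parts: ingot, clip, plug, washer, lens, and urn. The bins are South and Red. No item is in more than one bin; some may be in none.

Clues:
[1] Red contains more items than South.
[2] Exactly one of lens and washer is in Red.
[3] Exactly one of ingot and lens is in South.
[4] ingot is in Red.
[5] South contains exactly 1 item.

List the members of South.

South = {lens}

From (4): ingot ∈ Red.
(3) (exactly one): lens ∈ South.
(5): South already has 1, so the rest are out.
(2) (exactly one): washer ∈ Red.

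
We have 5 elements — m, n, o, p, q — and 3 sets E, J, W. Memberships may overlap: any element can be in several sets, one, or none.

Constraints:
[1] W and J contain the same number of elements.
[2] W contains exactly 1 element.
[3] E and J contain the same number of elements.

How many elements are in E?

1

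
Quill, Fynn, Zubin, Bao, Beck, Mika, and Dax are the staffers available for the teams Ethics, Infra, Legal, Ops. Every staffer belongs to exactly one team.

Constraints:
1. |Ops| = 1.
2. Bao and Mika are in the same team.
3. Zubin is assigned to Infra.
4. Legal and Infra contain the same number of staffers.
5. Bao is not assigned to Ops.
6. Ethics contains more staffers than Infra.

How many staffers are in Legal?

1

From (3): Zubin ∈ Infra.
From (5): Bao ∉ Ops.
(2): Mika matches Bao: Mika ∉ Ops.
Suppose Quill ∈ Infra: no assignment then satisfies all the clues, so Quill ∉ Infra.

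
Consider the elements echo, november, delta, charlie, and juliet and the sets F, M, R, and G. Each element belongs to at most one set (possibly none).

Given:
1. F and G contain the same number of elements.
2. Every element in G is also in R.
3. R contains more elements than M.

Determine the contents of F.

F = {}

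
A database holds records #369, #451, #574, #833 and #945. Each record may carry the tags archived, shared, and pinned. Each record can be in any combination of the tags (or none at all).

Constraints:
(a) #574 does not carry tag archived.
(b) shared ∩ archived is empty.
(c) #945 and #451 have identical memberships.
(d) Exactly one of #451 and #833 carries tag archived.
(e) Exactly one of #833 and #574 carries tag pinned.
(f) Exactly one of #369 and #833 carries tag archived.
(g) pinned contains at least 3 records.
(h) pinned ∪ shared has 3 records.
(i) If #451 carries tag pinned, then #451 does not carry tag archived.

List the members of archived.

From (a): #574 ∉ archived.
Suppose #369 ∈ archived: no assignment then satisfies all the clues, so #369 ∉ archived.

archived = {#833}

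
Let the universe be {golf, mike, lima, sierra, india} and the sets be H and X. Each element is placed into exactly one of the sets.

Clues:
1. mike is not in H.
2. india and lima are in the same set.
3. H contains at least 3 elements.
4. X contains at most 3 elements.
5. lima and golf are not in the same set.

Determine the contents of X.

X = {golf, mike}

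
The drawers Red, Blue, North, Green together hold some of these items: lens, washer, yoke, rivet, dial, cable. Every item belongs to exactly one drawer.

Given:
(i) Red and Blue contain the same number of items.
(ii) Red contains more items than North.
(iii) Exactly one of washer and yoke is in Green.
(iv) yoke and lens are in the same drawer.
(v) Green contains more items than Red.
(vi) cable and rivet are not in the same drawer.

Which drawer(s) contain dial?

dial: Green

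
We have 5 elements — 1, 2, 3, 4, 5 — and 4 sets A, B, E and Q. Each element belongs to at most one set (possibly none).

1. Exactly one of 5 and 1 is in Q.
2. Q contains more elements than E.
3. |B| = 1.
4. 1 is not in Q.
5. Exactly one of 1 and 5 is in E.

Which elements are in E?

E = {1}

From (4): 1 ∉ Q.
(1) (exactly one): 5 ∈ Q.
(5) (exactly one): 1 ∈ E.
Suppose 2 ∈ E: no assignment then satisfies all the clues, so 2 ∉ E.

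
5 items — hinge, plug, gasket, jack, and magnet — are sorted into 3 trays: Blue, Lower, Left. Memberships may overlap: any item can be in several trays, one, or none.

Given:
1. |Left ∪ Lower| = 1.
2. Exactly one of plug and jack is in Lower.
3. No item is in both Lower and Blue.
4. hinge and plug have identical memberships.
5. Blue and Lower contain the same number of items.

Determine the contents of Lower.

Lower = {jack}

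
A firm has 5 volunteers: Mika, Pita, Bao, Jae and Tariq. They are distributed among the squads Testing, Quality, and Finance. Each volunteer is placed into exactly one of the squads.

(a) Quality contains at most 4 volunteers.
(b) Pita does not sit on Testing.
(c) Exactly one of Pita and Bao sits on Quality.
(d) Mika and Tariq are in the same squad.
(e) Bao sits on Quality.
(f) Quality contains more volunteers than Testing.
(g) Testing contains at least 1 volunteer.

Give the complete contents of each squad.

Testing = {Jae}; Quality = {Bao, Mika, Tariq}; Finance = {Pita}

From (b): Pita ∉ Testing.
From (e): Bao ∈ Quality.
(c) (exactly one): Pita ∉ Quality.
Only one squad left: Pita ∈ Finance.
Suppose Mika ∈ Testing: no assignment then satisfies all the clues, so Mika ∉ Testing.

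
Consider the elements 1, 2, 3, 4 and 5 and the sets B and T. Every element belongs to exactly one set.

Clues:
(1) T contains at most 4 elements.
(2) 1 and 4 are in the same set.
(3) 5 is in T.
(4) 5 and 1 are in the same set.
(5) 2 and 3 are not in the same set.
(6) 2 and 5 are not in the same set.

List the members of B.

B = {2}

From (3): 5 ∈ T.
(4): 1 matches 5: 1 ∉ B.
(4): 1 matches 5: 1 ∈ T.
(6): 2 ∉ T.
Only one set left: 2 ∈ B.
(2): 4 matches 1: 4 ∉ B.
(2): 4 matches 1: 4 ∈ T.
(5): 3 ∉ B.
Only one set left: 3 ∈ T.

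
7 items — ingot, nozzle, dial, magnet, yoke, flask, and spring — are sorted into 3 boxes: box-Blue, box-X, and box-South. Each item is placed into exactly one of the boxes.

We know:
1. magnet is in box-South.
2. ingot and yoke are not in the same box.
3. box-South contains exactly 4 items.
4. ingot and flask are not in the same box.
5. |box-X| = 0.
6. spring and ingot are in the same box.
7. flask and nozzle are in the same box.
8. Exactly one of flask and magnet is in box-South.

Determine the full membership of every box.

From (1): magnet ∈ box-South.
(5): box-X already has 0, so the rest are out.
(8) (exactly one): flask ∉ box-South.
Only one box left: flask ∈ box-Blue.
(4): ingot ∉ box-Blue.
(6): spring matches ingot: spring ∉ box-Blue.
(7): nozzle matches flask: nozzle ∈ box-Blue.
Only one box left: ingot ∈ box-South.
Only one box left: spring ∈ box-South.
(2): yoke ∉ box-South.
(3): only 4 candidates remain for box-South, so all are in.
Only one box left: yoke ∈ box-Blue.

box-Blue = {flask, nozzle, yoke}; box-X = {}; box-South = {dial, ingot, magnet, spring}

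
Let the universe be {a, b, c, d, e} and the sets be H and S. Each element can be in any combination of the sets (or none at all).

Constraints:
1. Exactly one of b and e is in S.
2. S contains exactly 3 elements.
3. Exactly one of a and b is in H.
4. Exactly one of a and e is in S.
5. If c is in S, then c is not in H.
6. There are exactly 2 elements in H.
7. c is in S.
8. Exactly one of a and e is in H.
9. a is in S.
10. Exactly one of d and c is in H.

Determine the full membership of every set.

H = {a, d}; S = {a, b, c}

From (7): c ∈ S.
From (9): a ∈ S.
(4) (exactly one): e ∉ S.
(5): c ∉ H.
(10) (exactly one): d ∈ H.
(1) (exactly one): b ∈ S.
(2): S already has 3, so the rest are out.
Suppose a ∉ H: no assignment then satisfies all the clues, so a ∈ H.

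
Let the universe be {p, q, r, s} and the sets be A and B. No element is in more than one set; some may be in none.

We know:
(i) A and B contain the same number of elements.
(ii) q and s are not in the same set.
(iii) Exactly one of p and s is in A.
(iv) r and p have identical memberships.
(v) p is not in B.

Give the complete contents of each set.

From (v): p ∉ B.
(iv): r matches p: r ∉ B.
Suppose p ∈ A: no assignment then satisfies all the clues, so p ∉ A.

A = {s}; B = {q}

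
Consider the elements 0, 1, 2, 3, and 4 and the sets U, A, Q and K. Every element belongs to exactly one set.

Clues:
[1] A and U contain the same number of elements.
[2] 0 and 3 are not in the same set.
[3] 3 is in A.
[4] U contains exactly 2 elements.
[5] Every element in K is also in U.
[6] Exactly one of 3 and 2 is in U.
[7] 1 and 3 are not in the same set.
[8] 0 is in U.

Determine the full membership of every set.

U = {0, 2}; A = {3, 4}; Q = {1}; K = {}

From (3): 3 ∈ A.
From (8): 0 ∈ U.
(6) (exactly one): 2 ∈ U.
(7): 1 ∉ A.
(4): U already has 2, so the rest are out.
(5) contrapositive: 1 ∉ K.
(5) contrapositive: 4 ∉ K.
Only one set left: 1 ∈ Q.
Suppose 4 ∉ A: no assignment then satisfies all the clues, so 4 ∈ A.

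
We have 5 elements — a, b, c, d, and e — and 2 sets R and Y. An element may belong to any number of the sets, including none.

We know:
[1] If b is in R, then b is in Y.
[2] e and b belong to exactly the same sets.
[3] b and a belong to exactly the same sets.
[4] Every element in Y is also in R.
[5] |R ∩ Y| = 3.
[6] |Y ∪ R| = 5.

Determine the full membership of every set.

R = {a, b, c, d, e}; Y = {a, b, e}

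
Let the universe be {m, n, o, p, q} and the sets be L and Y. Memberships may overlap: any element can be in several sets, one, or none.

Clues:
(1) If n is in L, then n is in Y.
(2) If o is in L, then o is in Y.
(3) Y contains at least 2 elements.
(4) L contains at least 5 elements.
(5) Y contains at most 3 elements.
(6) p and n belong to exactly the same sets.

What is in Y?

Y = {n, o, p}

(4): only 5 candidates remain for L, so all are in.
(1): n ∈ Y.
(2): o ∈ Y.
(6): p matches n: p ∈ Y.
(5): Y already has 3, so the rest are out.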